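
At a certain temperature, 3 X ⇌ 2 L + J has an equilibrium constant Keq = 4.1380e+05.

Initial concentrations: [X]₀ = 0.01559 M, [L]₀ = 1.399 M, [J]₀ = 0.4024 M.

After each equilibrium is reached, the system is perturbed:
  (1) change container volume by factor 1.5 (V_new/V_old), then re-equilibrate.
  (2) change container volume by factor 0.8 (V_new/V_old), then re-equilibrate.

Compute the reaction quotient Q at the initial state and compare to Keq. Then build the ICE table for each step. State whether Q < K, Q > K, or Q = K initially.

Q₀ = 2.0785e+05; Q < K (proceeds forward)

Q₀ = 2.0785e+05 vs Keq = 4.1380e+05 ⇒ Q<K, forward
Step 1:
                    X           L           J
  Initial     0.01559       1.399      0.4024
  Change    -0.003174    0.002116    0.001058
  Equil       0.01242       1.401      0.4035
  solve Keq expr → x = 0.001058; check Q = 4.1380e+05
Then change container volume by factor 1.5 (V_new/V_old).
Step 2:
                    X           L           J
  Initial    0.008277      0.9341       0.269
  Change            0           0           0
  Equil      0.008277      0.9341       0.269
  solve Keq expr → x = 0; check Q = 4.1380e+05
Then change container volume by factor 0.8 (V_new/V_old).
Step 3:
                    X           L           J
  Initial     0.01035       1.168      0.3362
  Change            0           0           0
  Equil       0.01035       1.168      0.3362
  solve Keq expr → x = 0; check Q = 4.1380e+05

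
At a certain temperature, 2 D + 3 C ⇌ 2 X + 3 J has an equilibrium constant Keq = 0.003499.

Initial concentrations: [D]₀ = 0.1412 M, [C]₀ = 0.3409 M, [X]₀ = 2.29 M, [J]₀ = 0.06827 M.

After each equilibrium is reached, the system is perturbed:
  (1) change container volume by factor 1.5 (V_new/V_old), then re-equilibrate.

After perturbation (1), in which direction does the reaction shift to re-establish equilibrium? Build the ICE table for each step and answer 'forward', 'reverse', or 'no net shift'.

Q₀ = 2.113 vs Keq = 0.003499 ⇒ Q>K, reverse
Step 1:
                    D           C           X           J
  Initial      0.1412      0.3409        2.29     0.06827
  Change      0.03806     0.05709    -0.03806    -0.05709
  Equil        0.1793       0.398       2.252     0.01118
  solve Keq expr → x = -0.01903; check Q = 0.003499
Then change container volume by factor 1.5 (V_new/V_old).
Step 2:
                    D           C           X           J
  Initial      0.1195      0.2653       1.501    0.007454
  Change            0           0           0           0
  Equil        0.1195      0.2653       1.501    0.007454
  solve Keq expr → x = 0; check Q = 0.003499

Direction: no net shift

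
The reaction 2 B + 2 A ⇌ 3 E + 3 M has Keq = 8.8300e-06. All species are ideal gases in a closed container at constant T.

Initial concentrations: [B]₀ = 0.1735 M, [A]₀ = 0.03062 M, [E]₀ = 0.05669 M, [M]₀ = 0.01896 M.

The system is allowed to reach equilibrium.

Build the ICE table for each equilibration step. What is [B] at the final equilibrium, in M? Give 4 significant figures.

[B]_eq = 0.1772 M

Q₀ = 4.3997e-05 vs Keq = 8.8300e-06 ⇒ Q>K, reverse
Step 1:
                   B          A          E          M
  Initial     0.1735    0.03062    0.05669    0.01896
  Change    0.003675   0.003675  -0.005512  -0.005512
  Equil       0.1772    0.03429    0.05118    0.01345
  solve Keq expr → x = -0.001837; check Q = 8.8300e-06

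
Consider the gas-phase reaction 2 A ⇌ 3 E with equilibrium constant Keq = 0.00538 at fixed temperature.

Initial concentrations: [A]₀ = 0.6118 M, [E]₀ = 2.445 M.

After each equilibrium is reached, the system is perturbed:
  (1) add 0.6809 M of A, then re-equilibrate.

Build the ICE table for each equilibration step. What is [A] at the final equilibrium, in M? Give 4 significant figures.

Q₀ = 39.05 vs Keq = 0.00538 ⇒ Q>K, reverse
Step 1:
                   A          E
  init        0.6118      2.445
  Δ            1.441     -2.162
  eq           2.053     0.2831
  solve Keq expr → x = -0.7206; check Q = 0.00538
Then add 0.6809 M of A.
Step 2:
                   A          E
  init         2.734     0.2831
  Δ          -0.0376     0.0564
  eq           2.696     0.3395
  solve Keq expr → x = 0.0188; check Q = 0.00538

[A]_eq = 2.696 M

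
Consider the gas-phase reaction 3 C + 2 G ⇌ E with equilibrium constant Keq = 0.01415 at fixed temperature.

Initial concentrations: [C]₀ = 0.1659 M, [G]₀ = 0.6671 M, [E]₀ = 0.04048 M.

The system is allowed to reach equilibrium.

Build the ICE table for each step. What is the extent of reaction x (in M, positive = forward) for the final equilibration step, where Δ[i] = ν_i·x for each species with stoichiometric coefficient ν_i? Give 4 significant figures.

Q₀ = 19.92 vs Keq = 0.01415 ⇒ Q>K, reverse
Step 1:
                    C           G           E
  I            0.1659      0.6671     0.04048
  C            0.1209     0.08059    -0.04029
  E            0.2868      0.7477  1.8657e-04
  solve Keq expr → x = -0.04029; check Q = 0.01415

x = -0.04029 M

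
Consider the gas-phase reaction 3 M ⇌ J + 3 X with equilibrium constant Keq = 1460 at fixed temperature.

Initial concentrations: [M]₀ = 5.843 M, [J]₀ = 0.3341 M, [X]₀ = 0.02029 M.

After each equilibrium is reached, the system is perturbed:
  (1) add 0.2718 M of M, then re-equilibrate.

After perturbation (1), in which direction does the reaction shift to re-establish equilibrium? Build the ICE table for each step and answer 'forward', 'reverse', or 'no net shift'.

Q₀ = 1.3990e-08 vs Keq = 1460 ⇒ Q<K, forward
Step 1:
                    M           J           X
  Initial       5.843      0.3341     0.02029
  Change        -5.25        1.75        5.25
  Equil        0.5934       2.084        5.27
  solve Keq expr → x = 1.75; check Q = 1460
Then add 0.2718 M of M.
Step 2:
                    M           J           X
  Initial      0.8652       2.084        5.27
  Change      -0.2373     0.07911      0.2373
  Equil        0.6278       2.163       5.507
  solve Keq expr → x = 0.07911; check Q = 1460

Direction: forward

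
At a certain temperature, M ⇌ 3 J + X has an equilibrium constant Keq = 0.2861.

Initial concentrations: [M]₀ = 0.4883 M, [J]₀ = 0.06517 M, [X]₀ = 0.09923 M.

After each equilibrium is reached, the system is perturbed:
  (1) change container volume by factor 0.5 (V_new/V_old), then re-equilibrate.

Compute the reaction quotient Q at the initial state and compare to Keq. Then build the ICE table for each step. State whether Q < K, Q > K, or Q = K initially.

Q₀ = 5.6247e-05; Q < K (proceeds forward)

Q₀ = 5.6247e-05 vs Keq = 0.2861 ⇒ Q<K, forward
Step 1:
                   M          J          X
  Initial     0.4883    0.06517    0.09923
  Change     -0.1968     0.5904     0.1968
  Equil       0.2915     0.6556      0.296
  solve Keq expr → x = 0.1968; check Q = 0.2861
Then change container volume by factor 0.5 (V_new/V_old).
Step 2:
                   M          J          X
  Initial      0.583      1.311     0.5921
  Change      0.1705    -0.5114    -0.1705
  Equil       0.7535     0.7997     0.4216
  solve Keq expr → x = -0.1705; check Q = 0.2861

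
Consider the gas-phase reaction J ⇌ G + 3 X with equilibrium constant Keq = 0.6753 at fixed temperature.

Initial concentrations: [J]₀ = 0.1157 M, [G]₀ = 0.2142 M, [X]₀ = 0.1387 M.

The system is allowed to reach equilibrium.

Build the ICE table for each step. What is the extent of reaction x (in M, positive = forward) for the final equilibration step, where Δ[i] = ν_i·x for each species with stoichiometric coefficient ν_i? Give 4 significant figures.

Q₀ = 0.00494 vs Keq = 0.6753 ⇒ Q<K, forward
Step 1:
                   J          G          X
  Initial     0.1157     0.2142     0.1387
  Change    -0.08713    0.08713     0.2614
  Equil      0.02857     0.3013     0.4001
  solve Keq expr → x = 0.08713; check Q = 0.6753

x = 0.08713 M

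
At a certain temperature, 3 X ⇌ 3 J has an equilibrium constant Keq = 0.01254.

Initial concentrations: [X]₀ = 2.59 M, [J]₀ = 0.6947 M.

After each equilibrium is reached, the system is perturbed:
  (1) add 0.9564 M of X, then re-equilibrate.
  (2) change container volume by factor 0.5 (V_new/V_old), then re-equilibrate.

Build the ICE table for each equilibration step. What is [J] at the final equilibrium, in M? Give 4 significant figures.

Q₀ = 0.0193 vs Keq = 0.01254 ⇒ Q>K, reverse
Step 1:
                  X         J
  Initial      2.59    0.6947
  Change    0.07545  -0.07545
  Equil       2.665    0.6193
  solve Keq expr → x = -0.02515; check Q = 0.01254
Then add 0.9564 M of X.
Step 2:
                  X         J
  Initial     3.622    0.6193
  Change    -0.1803    0.1803
  Equil       3.442    0.7996
  solve Keq expr → x = 0.0601; check Q = 0.01254
Then change container volume by factor 0.5 (V_new/V_old).
Step 3:
                  X         J
  Initial     6.883     1.599
  Change          0         0
  Equil       6.883     1.599
  solve Keq expr → x = 0; check Q = 0.01254

[J]_eq = 1.599 M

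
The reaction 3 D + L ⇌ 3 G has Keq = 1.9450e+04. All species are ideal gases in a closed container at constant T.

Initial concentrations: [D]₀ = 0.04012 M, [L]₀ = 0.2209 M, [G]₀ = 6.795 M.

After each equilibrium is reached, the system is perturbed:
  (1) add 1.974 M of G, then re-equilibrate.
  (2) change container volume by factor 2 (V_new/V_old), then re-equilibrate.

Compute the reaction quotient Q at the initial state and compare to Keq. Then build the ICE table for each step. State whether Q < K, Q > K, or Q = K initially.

Q₀ = 2.1993e+07 vs Keq = 1.9450e+04 ⇒ Q>K, reverse
Step 1:
                    D           L           G
  init        0.04012      0.2209       6.795
  Δ            0.3108      0.1036     -0.3108
  eq           0.3509      0.3245       6.484
  solve Keq expr → x = -0.1036; check Q = 1.9450e+04
Then add 1.974 M of G.
Step 2:
                    D           L           G
  init         0.3509      0.3245       8.458
  Δ           0.08899     0.02966    -0.08899
  eq           0.4399      0.3541       8.369
  solve Keq expr → x = -0.02966; check Q = 1.9450e+04
Then change container volume by factor 2 (V_new/V_old).
Step 3:
                    D           L           G
  init         0.2199      0.1771       4.185
  Δ           0.04652     0.01551    -0.04652
  eq           0.2665      0.1926       4.138
  solve Keq expr → x = -0.01551; check Q = 1.9450e+04

Q₀ = 2.1993e+07; Q > K (proceeds reverse)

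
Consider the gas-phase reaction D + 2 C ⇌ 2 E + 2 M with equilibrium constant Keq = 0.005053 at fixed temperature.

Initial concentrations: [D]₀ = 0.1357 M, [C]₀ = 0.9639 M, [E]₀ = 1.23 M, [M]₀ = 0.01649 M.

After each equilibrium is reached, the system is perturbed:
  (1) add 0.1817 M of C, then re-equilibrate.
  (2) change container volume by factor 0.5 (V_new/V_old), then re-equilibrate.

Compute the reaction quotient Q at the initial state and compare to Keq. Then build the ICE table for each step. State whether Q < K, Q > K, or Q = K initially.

Q₀ = 0.003263 vs Keq = 0.005053 ⇒ Q<K, forward
Step 1:
                  D         C         E         M
  init       0.1357    0.9639      1.23   0.01649
  Δ       -0.001874 -0.003748  0.003748  0.003748
  eq         0.1338    0.9602     1.234   0.02024
  solve Keq expr → x = 0.001874; check Q = 0.005053
Then add 0.1817 M of C.
Step 2:
                  D         C         E         M
  init       0.1338     1.142     1.234   0.02024
  Δ       -0.001764 -0.003529  0.003529  0.003529
  eq         0.1321     1.138     1.237   0.02377
  solve Keq expr → x = 0.001764; check Q = 0.005053
Then change container volume by factor 0.5 (V_new/V_old).
Step 3:
                  D         C         E         M
  init       0.2641     2.277     2.475   0.04753
  Δ        0.006564   0.01313  -0.01313  -0.01313
  eq         0.2707      2.29     2.461    0.0344
  solve Keq expr → x = -0.006564; check Q = 0.005053

Q₀ = 0.003263; Q < K (proceeds forward)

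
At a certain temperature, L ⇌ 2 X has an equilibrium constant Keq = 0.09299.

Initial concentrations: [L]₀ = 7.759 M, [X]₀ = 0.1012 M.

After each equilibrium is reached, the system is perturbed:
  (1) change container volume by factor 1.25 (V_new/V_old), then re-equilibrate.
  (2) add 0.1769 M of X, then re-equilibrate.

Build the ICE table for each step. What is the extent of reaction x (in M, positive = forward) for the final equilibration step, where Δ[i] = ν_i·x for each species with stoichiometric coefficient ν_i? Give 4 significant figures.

x = -0.08576 M

Q₀ = 0.00132 vs Keq = 0.09299 ⇒ Q<K, forward
Step 1:
                  L         X
  I           7.759    0.1012
  C          -0.364    0.7281
  E           7.395    0.8293
  solve Keq expr → x = 0.364; check Q = 0.09299
Then change container volume by factor 1.25 (V_new/V_old).
Step 2:
                  L         X
  I           5.916    0.6634
  C        -0.03796   0.07592
  E           5.878    0.7393
  solve Keq expr → x = 0.03796; check Q = 0.09299
Then add 0.1769 M of X.
Step 3:
                  L         X
  I           5.878    0.9162
  C         0.08576   -0.1715
  E           5.964    0.7447
  solve Keq expr → x = -0.08576; check Q = 0.09299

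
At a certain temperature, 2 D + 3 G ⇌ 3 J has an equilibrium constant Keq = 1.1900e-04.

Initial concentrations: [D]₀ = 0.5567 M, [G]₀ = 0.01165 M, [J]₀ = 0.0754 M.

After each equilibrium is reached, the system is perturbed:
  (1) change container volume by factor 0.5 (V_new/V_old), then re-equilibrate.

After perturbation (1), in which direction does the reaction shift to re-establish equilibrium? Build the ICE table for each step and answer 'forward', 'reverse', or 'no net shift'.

Q₀ = 874.8 vs Keq = 1.1900e-04 ⇒ Q>K, reverse
Step 1:
                  D         G         J
  init       0.5567   0.01165    0.0754
  Δ         0.04829   0.07244  -0.07244
  eq          0.605   0.08409  0.002959
  solve Keq expr → x = -0.02415; check Q = 1.1900e-04
Then change container volume by factor 0.5 (V_new/V_old).
Step 2:
                  D         G         J
  init         1.21    0.1682  0.005917
  Δ       -0.002188 -0.003282  0.003282
  eq          1.208    0.1649  0.009199
  solve Keq expr → x = 0.001094; check Q = 1.1900e-04

Direction: forward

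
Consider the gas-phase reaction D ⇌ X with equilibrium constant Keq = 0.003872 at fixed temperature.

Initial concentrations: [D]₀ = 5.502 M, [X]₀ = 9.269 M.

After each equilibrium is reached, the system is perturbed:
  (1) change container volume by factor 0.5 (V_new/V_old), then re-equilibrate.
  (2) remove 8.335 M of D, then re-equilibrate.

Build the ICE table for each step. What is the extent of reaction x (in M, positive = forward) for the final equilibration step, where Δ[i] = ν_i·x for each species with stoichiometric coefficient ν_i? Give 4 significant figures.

Q₀ = 1.685 vs Keq = 0.003872 ⇒ Q>K, reverse
Step 1:
                  D         X
  Initial     5.502     9.269
  Change      9.212    -9.212
  Equil       14.71   0.05697
  solve Keq expr → x = -9.212; check Q = 0.003872
Then change container volume by factor 0.5 (V_new/V_old).
Step 2:
                  D         X
  Initial     29.43    0.1139
  Change          0         0
  Equil       29.43    0.1139
  solve Keq expr → x = 0; check Q = 0.003872
Then remove 8.335 M of D.
Step 3:
                  D         X
  Initial     21.09    0.1139
  Change    0.03215  -0.03215
  Equil       21.13    0.0818
  solve Keq expr → x = -0.03215; check Q = 0.003872

x = -0.03215 M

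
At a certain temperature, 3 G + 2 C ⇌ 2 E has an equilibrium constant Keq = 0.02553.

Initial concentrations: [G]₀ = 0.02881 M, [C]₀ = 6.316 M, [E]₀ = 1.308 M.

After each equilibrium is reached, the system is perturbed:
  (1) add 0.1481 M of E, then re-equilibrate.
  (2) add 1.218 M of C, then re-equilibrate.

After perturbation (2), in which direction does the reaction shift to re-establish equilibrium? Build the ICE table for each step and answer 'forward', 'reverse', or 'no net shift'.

Direction: forward

Q₀ = 1794 vs Keq = 0.02553 ⇒ Q>K, reverse
Step 1:
                    G           C           E
  init        0.02881       6.316       1.308
  Δ            0.7771       0.518      -0.518
  eq           0.8059       6.834        0.79
  solve Keq expr → x = -0.259; check Q = 0.02553
Then add 0.1481 M of E.
Step 2:
                    G           C           E
  init         0.8059       6.834      0.9381
  Δ           0.06573     0.04382    -0.04382
  eq           0.8716       6.878      0.8942
  solve Keq expr → x = -0.02191; check Q = 0.02553
Then add 1.218 M of C.
Step 3:
                    G           C           E
  init         0.8716       8.096      0.8942
  Δ          -0.06278    -0.04185     0.04185
  eq           0.8088       8.054      0.9361
  solve Keq expr → x = 0.02093; check Q = 0.02553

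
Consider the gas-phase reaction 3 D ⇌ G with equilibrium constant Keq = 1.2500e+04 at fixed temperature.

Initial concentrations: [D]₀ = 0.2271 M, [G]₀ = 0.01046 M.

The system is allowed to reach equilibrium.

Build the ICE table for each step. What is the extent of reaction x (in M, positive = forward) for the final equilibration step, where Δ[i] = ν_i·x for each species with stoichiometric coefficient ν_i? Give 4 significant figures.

x = 0.06951 M

Q₀ = 0.8931 vs Keq = 1.2500e+04 ⇒ Q<K, forward
Step 1:
                  D         G
  Initial    0.2271   0.01046
  Change    -0.2085   0.06951
  Equil     0.01856   0.07997
  solve Keq expr → x = 0.06951; check Q = 1.2500e+04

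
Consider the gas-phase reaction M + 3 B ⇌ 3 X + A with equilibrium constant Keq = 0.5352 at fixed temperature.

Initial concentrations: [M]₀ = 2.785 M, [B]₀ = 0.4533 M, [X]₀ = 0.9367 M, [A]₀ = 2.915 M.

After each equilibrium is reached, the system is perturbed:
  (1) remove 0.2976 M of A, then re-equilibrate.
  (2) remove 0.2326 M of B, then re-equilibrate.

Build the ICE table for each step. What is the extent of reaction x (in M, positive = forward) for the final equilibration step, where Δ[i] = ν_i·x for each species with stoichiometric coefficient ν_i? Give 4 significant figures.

Q₀ = 9.235 vs Keq = 0.5352 ⇒ Q>K, reverse
Step 1:
                   M          B          X          A
  I            2.785     0.4533     0.9367      2.915
  C           0.1036     0.3107    -0.3107    -0.1036
  E            2.889      0.764      0.626      2.811
  solve Keq expr → x = -0.1036; check Q = 0.5352
Then remove 0.2976 M of A.
Step 2:
                   M          B          X          A
  I            2.889      0.764      0.626      2.514
  C        -0.004166    -0.0125     0.0125   0.004166
  E            2.884     0.7515     0.6385      2.518
  solve Keq expr → x = 0.004166; check Q = 0.5352
Then remove 0.2326 M of B.
Step 3:
                   M          B          X          A
  I            2.884     0.5189     0.6385      2.518
  C          0.03479     0.1044    -0.1044   -0.03479
  E            2.919     0.6233     0.5341      2.483
  solve Keq expr → x = -0.03479; check Q = 0.5352

x = -0.03479 M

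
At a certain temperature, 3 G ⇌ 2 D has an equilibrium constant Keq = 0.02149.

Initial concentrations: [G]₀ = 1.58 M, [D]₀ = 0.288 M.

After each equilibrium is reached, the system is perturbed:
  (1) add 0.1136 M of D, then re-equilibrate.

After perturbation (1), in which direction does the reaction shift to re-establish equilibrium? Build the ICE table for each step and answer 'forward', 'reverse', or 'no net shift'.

Q₀ = 0.02103 vs Keq = 0.02149 ⇒ Q<K, forward
Step 1:
                    G           D
  Initial        1.58       0.288
  Change    -0.003331    0.002221
  Equil         1.577      0.2902
  solve Keq expr → x = 0.00111; check Q = 0.02149
Then add 0.1136 M of D.
Step 2:
                    G           D
  Initial       1.577      0.4038
  Change       0.1198    -0.07989
  Equil         1.697      0.3239
  solve Keq expr → x = -0.03995; check Q = 0.02149

Direction: reverse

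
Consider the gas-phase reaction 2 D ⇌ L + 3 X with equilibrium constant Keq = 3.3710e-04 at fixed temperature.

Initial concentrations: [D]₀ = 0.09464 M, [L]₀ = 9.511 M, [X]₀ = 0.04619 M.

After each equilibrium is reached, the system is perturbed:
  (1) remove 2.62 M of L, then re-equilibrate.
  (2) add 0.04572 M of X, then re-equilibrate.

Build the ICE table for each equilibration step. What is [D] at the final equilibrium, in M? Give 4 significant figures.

[D]_eq = 0.1491 M

Q₀ = 0.1046 vs Keq = 3.3710e-04 ⇒ Q>K, reverse
Step 1:
                  D         L         X
  init      0.09464     9.511   0.04619
  Δ         0.02546  -0.01273  -0.03819
  eq         0.1201     9.498     0.008
  solve Keq expr → x = -0.01273; check Q = 3.3710e-04
Then remove 2.62 M of L.
Step 2:
                  D         L         X
  init       0.1201     6.878     0.008
  Δ       -5.8631e-04 2.9315e-04 8.7946e-04
  eq         0.1195     6.879  0.008879
  solve Keq expr → x = 2.9315e-04; check Q = 3.3710e-04
Then add 0.04572 M of X.
Step 3:
                  D         L         X
  init       0.1195     6.879    0.0546
  Δ         0.02954  -0.01477   -0.0443
  eq         0.1491     6.864   0.01029
  solve Keq expr → x = -0.01477; check Q = 3.3710e-04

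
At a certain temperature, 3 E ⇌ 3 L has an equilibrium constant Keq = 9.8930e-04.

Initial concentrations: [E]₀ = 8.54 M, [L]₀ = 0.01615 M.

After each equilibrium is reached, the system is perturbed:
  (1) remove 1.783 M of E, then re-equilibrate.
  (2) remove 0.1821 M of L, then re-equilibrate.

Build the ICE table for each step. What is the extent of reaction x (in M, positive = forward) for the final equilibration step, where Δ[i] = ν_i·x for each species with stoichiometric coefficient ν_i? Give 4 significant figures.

Q₀ = 6.7631e-09 vs Keq = 9.8930e-04 ⇒ Q<K, forward
Step 1:
                    E           L
  init           8.54     0.01615
  Δ           -0.7591      0.7591
  eq            7.781      0.7753
  solve Keq expr → x = 0.253; check Q = 9.8930e-04
Then remove 1.783 M of E.
Step 2:
                    E           L
  init          5.998      0.7753
  Δ            0.1616     -0.1616
  eq            6.159      0.6137
  solve Keq expr → x = -0.05385; check Q = 9.8930e-04
Then remove 0.1821 M of L.
Step 3:
                    E           L
  init          6.159      0.4316
  Δ           -0.1656      0.1656
  eq            5.994      0.5972
  solve Keq expr → x = 0.0552; check Q = 9.8930e-04

x = 0.0552 M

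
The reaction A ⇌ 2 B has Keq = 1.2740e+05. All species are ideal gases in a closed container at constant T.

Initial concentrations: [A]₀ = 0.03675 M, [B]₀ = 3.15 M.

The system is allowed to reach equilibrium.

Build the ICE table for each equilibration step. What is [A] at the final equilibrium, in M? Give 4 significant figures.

Q₀ = 270 vs Keq = 1.2740e+05 ⇒ Q<K, forward
Step 1:
                   A          B
  init       0.03675       3.15
  Δ         -0.03667    0.07334
  eq      8.1553e-05      3.223
  solve Keq expr → x = 0.03667; check Q = 1.2740e+05

[A]_eq = 8.1553e-05 M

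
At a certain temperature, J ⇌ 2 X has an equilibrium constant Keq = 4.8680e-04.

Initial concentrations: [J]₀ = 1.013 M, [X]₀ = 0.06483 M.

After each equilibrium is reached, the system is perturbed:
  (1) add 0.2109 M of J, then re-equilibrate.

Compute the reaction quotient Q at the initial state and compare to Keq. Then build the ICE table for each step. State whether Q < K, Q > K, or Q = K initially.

Q₀ = 0.004149 vs Keq = 4.8680e-04 ⇒ Q>K, reverse
Step 1:
                    J           X
  init          1.013     0.06483
  Δ            0.0212    -0.04239
  eq            1.034     0.02244
  solve Keq expr → x = -0.0212; check Q = 4.8680e-04
Then add 0.2109 M of J.
Step 2:
                    J           X
  init          1.245     0.02244
  Δ         -0.001086    0.002171
  eq            1.244     0.02461
  solve Keq expr → x = 0.001086; check Q = 4.8680e-04

Q₀ = 0.004149; Q > K (proceeds reverse)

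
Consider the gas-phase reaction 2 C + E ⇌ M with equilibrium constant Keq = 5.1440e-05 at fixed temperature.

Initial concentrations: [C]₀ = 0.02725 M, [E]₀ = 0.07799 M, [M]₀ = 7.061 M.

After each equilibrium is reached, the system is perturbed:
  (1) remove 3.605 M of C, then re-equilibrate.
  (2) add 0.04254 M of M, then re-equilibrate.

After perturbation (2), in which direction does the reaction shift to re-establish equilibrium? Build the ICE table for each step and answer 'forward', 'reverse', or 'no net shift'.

Q₀ = 1.2193e+05 vs Keq = 5.1440e-05 ⇒ Q>K, reverse
Step 1:
                  C         E         M
  I         0.02725   0.07799     7.061
  C           13.98      6.99     -6.99
  E           14.01     7.068   0.07133
  solve Keq expr → x = -6.99; check Q = 5.1440e-05
Then remove 3.605 M of C.
Step 2:
                  C         E         M
  I            10.4     7.068   0.07133
  C         0.06268   0.03134  -0.03134
  E           10.46     7.099   0.03999
  solve Keq expr → x = -0.03134; check Q = 5.1440e-05
Then add 0.04254 M of M.
Step 3:
                  C         E         M
  I           10.46     7.099   0.08253
  C         0.08332   0.04166  -0.04166
  E           10.55     7.141   0.04086
  solve Keq expr → x = -0.04166; check Q = 5.1440e-05

Direction: reverse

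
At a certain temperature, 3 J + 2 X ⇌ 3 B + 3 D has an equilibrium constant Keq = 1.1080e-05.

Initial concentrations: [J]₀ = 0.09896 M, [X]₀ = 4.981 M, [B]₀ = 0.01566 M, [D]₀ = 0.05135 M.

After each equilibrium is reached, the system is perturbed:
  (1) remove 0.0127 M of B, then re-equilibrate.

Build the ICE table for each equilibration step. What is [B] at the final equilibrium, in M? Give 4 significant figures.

[B]_eq = 0.04244 M

Q₀ = 2.1626e-08 vs Keq = 1.1080e-05 ⇒ Q<K, forward
Step 1:
                   J          X          B          D
  Initial    0.09896      4.981    0.01566    0.05135
  Change    -0.03386   -0.02258    0.03386    0.03386
  Equil       0.0651      4.958    0.04952    0.08521
  solve Keq expr → x = 0.01129; check Q = 1.1080e-05
Then remove 0.0127 M of B.
Step 2:
                   J          X          B          D
  Initial     0.0651      4.958    0.03682    0.08521
  Change   -0.005613  -0.003742   0.005613   0.005613
  Equil      0.05948      4.955    0.04244    0.09083
  solve Keq expr → x = 0.001871; check Q = 1.1080e-05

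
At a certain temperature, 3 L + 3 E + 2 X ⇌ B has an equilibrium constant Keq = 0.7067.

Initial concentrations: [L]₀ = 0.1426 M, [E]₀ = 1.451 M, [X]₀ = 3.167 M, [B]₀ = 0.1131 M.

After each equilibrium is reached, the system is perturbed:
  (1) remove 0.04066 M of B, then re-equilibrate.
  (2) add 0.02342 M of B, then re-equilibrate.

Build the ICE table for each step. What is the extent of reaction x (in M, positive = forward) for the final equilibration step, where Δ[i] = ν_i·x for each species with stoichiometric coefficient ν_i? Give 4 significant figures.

x = -0.003716 M

Q₀ = 1.273 vs Keq = 0.7067 ⇒ Q>K, reverse
Step 1:
                  L         E         X         B
  Initial    0.1426     1.451     3.167    0.1131
  Change    0.02354   0.02354   0.01569 -0.007847
  Equil      0.1661     1.475     3.183    0.1053
  solve Keq expr → x = -0.007847; check Q = 0.7067
Then remove 0.04066 M of B.
Step 2:
                  L         E         X         B
  Initial    0.1661     1.475     3.183   0.06459
  Change    -0.0184   -0.0184  -0.01227  0.006134
  Equil      0.1477     1.456      3.17   0.07073
  solve Keq expr → x = 0.006134; check Q = 0.7067
Then add 0.02342 M of B.
Step 3:
                  L         E         X         B
  Initial    0.1477     1.456      3.17   0.09415
  Change    0.01115   0.01115  0.007431 -0.003716
  Equil      0.1589     1.467     3.178   0.09043
  solve Keq expr → x = -0.003716; check Q = 0.7067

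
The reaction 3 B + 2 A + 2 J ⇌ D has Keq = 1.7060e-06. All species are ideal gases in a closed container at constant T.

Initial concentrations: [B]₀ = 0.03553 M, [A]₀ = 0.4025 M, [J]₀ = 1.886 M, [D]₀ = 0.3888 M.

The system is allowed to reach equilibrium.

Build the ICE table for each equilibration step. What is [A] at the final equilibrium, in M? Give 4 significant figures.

Q₀ = 1.5043e+04 vs Keq = 1.7060e-06 ⇒ Q>K, reverse
Step 1:
                   B          A          J          D
  init       0.03553     0.4025      1.886     0.3888
  Δ            1.166     0.7775     0.7775    -0.3888
  eq           1.202       1.18      2.664 2.9257e-05
  solve Keq expr → x = -0.3888; check Q = 1.7060e-06

[A]_eq = 1.18 M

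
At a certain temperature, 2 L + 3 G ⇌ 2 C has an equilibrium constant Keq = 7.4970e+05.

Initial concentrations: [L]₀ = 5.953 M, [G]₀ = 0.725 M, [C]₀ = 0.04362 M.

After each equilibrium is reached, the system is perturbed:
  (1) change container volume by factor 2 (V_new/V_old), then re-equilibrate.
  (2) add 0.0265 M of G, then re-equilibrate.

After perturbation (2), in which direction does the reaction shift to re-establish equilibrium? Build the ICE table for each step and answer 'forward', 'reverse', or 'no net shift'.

Direction: forward

Q₀ = 1.4089e-04 vs Keq = 7.4970e+05 ⇒ Q<K, forward
Step 1:
                    L           G           C
  init          5.953       0.725     0.04362
  Δ           -0.4818     -0.7227      0.4818
  eq            5.471    0.002308      0.5254
  solve Keq expr → x = 0.2409; check Q = 7.4970e+05
Then change container volume by factor 2 (V_new/V_old).
Step 2:
                    L           G           C
  init          2.736    0.001154      0.2627
  Δ        7.6620e-04    0.001149 -7.6620e-04
  eq            2.736    0.002304      0.2619
  solve Keq expr → x = -3.8310e-04; check Q = 7.4970e+05
Then add 0.0265 M of G.
Step 3:
                    L           G           C
  init          2.736      0.0288      0.2619
  Δ          -0.01759    -0.02639     0.01759
  eq            2.719    0.002416      0.2795
  solve Keq expr → x = 0.008796; check Q = 7.4970e+05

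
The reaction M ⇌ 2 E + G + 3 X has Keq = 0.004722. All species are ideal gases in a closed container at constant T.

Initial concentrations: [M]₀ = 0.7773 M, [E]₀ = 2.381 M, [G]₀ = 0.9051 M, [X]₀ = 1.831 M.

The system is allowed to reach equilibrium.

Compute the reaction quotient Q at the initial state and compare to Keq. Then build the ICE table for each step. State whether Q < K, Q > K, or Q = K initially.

Q₀ = 40.52; Q > K (proceeds reverse)

Q₀ = 40.52 vs Keq = 0.004722 ⇒ Q>K, reverse
Step 1:
                    M           E           G           X
  Initial      0.7773       2.381      0.9051       1.831
  Change       0.5386      -1.077     -0.5386      -1.616
  Equil         1.316       1.304      0.3665      0.2152
  solve Keq expr → x = -0.5386; check Q = 0.004722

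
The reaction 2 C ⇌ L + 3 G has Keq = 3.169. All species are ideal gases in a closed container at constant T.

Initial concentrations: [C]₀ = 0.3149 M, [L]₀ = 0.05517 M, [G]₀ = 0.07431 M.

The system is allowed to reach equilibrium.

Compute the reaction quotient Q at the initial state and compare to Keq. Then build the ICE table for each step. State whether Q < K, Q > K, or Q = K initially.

Q₀ = 2.2830e-04; Q < K (proceeds forward)

Q₀ = 2.2830e-04 vs Keq = 3.169 ⇒ Q<K, forward
Step 1:
                    C           L           G
  I            0.3149     0.05517     0.07431
  C           -0.2453      0.1226      0.3679
  E           0.06965      0.1778      0.4422
  solve Keq expr → x = 0.1226; check Q = 3.169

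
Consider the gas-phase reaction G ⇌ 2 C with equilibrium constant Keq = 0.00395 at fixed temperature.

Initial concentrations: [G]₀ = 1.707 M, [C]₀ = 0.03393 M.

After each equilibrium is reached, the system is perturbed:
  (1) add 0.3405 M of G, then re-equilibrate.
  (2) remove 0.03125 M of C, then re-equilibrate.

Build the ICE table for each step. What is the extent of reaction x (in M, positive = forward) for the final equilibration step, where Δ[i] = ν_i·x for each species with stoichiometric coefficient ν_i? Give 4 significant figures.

Q₀ = 6.7443e-04 vs Keq = 0.00395 ⇒ Q<K, forward
Step 1:
                   G          C
  Initial      1.707    0.03393
  Change     -0.0238    0.04761
  Equil        1.683    0.08154
  solve Keq expr → x = 0.0238; check Q = 0.00395
Then add 0.3405 M of G.
Step 2:
                   G          C
  Initial      2.024    0.08154
  Change   -0.003891   0.007782
  Equil         2.02    0.08932
  solve Keq expr → x = 0.003891; check Q = 0.00395
Then remove 0.03125 M of C.
Step 3:
                   G          C
  Initial       2.02    0.05807
  Change    -0.01545    0.03091
  Equil        2.004    0.08898
  solve Keq expr → x = 0.01545; check Q = 0.00395

x = 0.01545 M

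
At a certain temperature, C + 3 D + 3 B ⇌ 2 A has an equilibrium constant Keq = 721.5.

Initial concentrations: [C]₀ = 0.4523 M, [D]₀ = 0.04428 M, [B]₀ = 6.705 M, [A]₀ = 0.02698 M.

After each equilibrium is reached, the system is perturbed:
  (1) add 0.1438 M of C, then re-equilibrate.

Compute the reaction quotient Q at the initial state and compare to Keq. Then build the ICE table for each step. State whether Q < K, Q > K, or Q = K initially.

Q₀ = 0.06149; Q < K (proceeds forward)

Q₀ = 0.06149 vs Keq = 721.5 ⇒ Q<K, forward
Step 1:
                   C          D          B          A
  I           0.4523    0.04428      6.705    0.02698
  C         -0.01371   -0.04112   -0.04112    0.02741
  E           0.4386   0.003161      6.664    0.05439
  solve Keq expr → x = 0.01371; check Q = 721.5
Then add 0.1438 M of C.
Step 2:
                   C          D          B          A
  I           0.5824   0.003161      6.664    0.05439
  C       -9.2774e-05 -2.7832e-04 -2.7832e-04 1.8555e-04
  E           0.5823   0.002883      6.664    0.05458
  solve Keq expr → x = 9.2774e-05; check Q = 721.5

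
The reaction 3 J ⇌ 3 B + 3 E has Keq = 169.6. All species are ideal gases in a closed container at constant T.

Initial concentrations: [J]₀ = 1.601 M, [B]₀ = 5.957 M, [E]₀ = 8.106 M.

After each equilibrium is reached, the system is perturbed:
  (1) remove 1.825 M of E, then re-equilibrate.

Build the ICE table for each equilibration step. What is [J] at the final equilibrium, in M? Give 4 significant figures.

Q₀ = 2.7436e+04 vs Keq = 169.6 ⇒ Q>K, reverse
Step 1:
                    J           B           E
  init          1.601       5.957       8.106
  Δ             2.276      -2.276      -2.276
  eq            3.877       3.681        5.83
  solve Keq expr → x = -0.7587; check Q = 169.6
Then remove 1.825 M of E.
Step 2:
                    J           B           E
  init          3.877       3.681       4.005
  Δ             -0.49        0.49        0.49
  eq            3.387       4.171       4.495
  solve Keq expr → x = 0.1633; check Q = 169.6

[J]_eq = 3.387 M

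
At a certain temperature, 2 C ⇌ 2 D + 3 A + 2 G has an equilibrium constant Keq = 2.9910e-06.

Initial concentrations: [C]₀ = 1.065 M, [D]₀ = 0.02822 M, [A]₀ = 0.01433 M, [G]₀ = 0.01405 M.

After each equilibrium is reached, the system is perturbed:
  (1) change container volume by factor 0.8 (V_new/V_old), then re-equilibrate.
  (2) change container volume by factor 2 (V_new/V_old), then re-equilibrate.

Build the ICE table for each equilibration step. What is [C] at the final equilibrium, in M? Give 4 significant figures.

Q₀ = 4.0786e-13 vs Keq = 2.9910e-06 ⇒ Q<K, forward
Step 1:
                  C         D         A         G
  Initial     1.065   0.02822   0.01433   0.01405
  Change    -0.1185    0.1185    0.1777    0.1185
  Equil      0.9465    0.1467    0.1921    0.1325
  solve Keq expr → x = 0.05925; check Q = 2.9910e-06
Then change container volume by factor 0.8 (V_new/V_old).
Step 2:
                  C         D         A         G
  Initial     1.183    0.1834    0.2401    0.1657
  Change    0.02389  -0.02389  -0.03584  -0.02389
  Equil       1.207    0.1595    0.2042    0.1418
  solve Keq expr → x = -0.01195; check Q = 2.9910e-06
Then change container volume by factor 2 (V_new/V_old).
Step 3:
                  C         D         A         G
  Initial    0.6035   0.07975    0.1021   0.07089
  Change    -0.0436    0.0436    0.0654    0.0436
  Equil      0.5599    0.1233    0.1675    0.1145
  solve Keq expr → x = 0.0218; check Q = 2.9910e-06

[C]_eq = 0.5599 M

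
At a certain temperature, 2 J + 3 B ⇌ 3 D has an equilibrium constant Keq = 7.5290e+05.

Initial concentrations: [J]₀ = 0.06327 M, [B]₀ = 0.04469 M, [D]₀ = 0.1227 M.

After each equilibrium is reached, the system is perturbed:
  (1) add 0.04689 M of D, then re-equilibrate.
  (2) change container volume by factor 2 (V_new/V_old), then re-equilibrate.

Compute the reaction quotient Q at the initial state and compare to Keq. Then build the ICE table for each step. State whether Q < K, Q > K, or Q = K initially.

Q₀ = 5170 vs Keq = 7.5290e+05 ⇒ Q<K, forward
Step 1:
                   J          B          D
  I          0.06327    0.04469     0.1227
  C         -0.02058   -0.03087    0.03087
  E          0.04269    0.01382     0.1536
  solve Keq expr → x = 0.01029; check Q = 7.5290e+05
Then add 0.04689 M of D.
Step 2:
                   J          B          D
  I          0.04269    0.01382     0.2005
  C          0.00222    0.00333   -0.00333
  E          0.04491    0.01715     0.1971
  solve Keq expr → x = -0.00111; check Q = 7.5290e+05
Then change container volume by factor 2 (V_new/V_old).
Step 3:
                   J          B          D
  I          0.02246   0.008575    0.09856
  C          0.00244    0.00366   -0.00366
  E           0.0249    0.01224     0.0949
  solve Keq expr → x = -0.00122; check Q = 7.5290e+05

Q₀ = 5170; Q < K (proceeds forward)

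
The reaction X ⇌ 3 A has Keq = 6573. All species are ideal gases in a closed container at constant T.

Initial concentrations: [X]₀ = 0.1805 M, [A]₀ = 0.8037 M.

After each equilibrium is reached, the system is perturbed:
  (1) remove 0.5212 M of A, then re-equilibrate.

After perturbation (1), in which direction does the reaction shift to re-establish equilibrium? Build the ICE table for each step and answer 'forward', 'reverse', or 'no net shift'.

Q₀ = 2.876 vs Keq = 6573 ⇒ Q<K, forward
Step 1:
                  X         A
  Initial    0.1805    0.8037
  Change    -0.1801    0.5404
  Equil   3.6942e-04     1.344
  solve Keq expr → x = 0.1801; check Q = 6573
Then remove 0.5212 M of A.
Step 2:
                  X         A
  Initial 3.6942e-04    0.8229
  Change  -2.8438e-04 8.5315e-04
  Equil   8.5038e-05    0.8237
  solve Keq expr → x = 2.8438e-04; check Q = 6573

Direction: forward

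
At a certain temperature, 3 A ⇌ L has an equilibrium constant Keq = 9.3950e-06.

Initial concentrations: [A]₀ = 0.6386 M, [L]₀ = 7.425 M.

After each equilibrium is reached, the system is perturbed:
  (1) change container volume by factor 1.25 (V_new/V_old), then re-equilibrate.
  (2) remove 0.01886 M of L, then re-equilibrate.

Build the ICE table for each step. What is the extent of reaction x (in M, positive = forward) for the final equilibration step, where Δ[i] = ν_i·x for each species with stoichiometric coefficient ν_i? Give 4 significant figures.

Q₀ = 28.51 vs Keq = 9.3950e-06 ⇒ Q>K, reverse
Step 1:
                   A          L
  init        0.6386      7.425
  Δ            21.95     -7.317
  eq           22.59     0.1083
  solve Keq expr → x = -7.317; check Q = 9.3950e-06
Then change container volume by factor 1.25 (V_new/V_old).
Step 2:
                   A          L
  init         18.07    0.08663
  Δ          0.09103   -0.03034
  eq           18.16    0.05628
  solve Keq expr → x = -0.03034; check Q = 9.3950e-06
Then remove 0.01886 M of L.
Step 3:
                   A          L
  init         18.16    0.03742
  Δ         -0.05505    0.01835
  eq           18.11    0.05577
  solve Keq expr → x = 0.01835; check Q = 9.3950e-06

x = 0.01835 M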